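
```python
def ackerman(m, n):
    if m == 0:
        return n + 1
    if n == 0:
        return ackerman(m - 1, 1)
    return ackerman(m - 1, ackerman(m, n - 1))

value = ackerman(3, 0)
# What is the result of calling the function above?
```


ackerman(3, 0)
n == 0: return ackerman(2, 1)
= ackerman(2, 1) = 5
= 5


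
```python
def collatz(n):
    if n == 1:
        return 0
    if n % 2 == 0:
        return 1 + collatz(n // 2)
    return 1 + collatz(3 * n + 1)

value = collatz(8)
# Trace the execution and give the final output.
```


collatz(8)
8 is even -> collatz(4)
4 is even -> collatz(2)
2 is even -> collatz(1)
Reached 1 after 3 steps
= 3


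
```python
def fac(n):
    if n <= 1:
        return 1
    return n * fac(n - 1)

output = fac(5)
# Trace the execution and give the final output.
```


fac(5)
= 5 * fac(4)
= 5 * 4 * fac(3)
= 5 * 4 * 3 * fac(2)
= 5 * 4 * 3 * 2 * fac(1)
= 5 * 4 * 3 * 2 * 1
= 120


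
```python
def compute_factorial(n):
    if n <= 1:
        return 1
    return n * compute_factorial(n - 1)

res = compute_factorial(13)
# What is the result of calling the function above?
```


compute_factorial(13)
= 13 * compute_factorial(12)
= 13 * 12 * compute_factorial(11)
= 13 * 12 * 11 * compute_factorial(10)
= 13 * 12 * 11 * 10 * compute_factorial(9)
= 13 * 12 * 11 * 10 * 9 * compute_factorial(8)
= 13 * 12 * 11 * 10 * 9 * 8 * compute_factorial(7)
= 13 * 12 * 11 * 10 * 9 * 8 * 7 * compute_factorial(6)
= 13 * 12 * 11 * 10 * 9 * 8 * 7 * 6 * compute_factorial(5)
= 13 * 12 * 11 * 10 * 9 * 8 * 7 * 6 * 5 * compute_factorial(4)
= 13 * 12 * 11 * 10 * 9 * 8 * 7 * 6 * 5 * 4 * compute_factorial(3)
= 13 * 12 * 11 * 10 * 9 * 8 * 7 * 6 * 5 * 4 * 3 * compute_factorial(2)
= 13 * 12 * 11 * 10 * 9 * 8 * 7 * 6 * 5 * 4 * 3 * 2 * compute_factorial(1)
= 13 * 12 * 11 * 10 * 9 * 8 * 7 * 6 * 5 * 4 * 3 * 2 * 1
= 6227020800


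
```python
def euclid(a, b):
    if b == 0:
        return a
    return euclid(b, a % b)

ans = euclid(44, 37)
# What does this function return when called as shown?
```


euclid(44, 37)
= euclid(37, 44 % 37) = euclid(37, 7)
= euclid(7, 37 % 7) = euclid(7, 2)
= euclid(2, 7 % 2) = euclid(2, 1)
= euclid(1, 2 % 1) = euclid(1, 0)
b == 0, return a = 1


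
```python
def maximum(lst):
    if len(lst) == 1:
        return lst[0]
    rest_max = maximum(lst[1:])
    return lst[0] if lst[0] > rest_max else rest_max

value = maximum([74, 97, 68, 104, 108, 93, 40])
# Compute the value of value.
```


maximum([74, 97, 68, 104, 108, 93, 40])
= compare 74 with maximum([97, 68, 104, 108, 93, 40])
= compare 97 with maximum([68, 104, 108, 93, 40])
= compare 68 with maximum([104, 108, 93, 40])
= compare 104 with maximum([108, 93, 40])
= compare 108 with maximum([93, 40])
= compare 93 with maximum([40])
Base: maximum([40]) = 40
compare 93 with 40: max = 93
compare 108 with 93: max = 108
compare 104 with 108: max = 108
compare 68 with 108: max = 108
compare 97 with 108: max = 108
compare 74 with 108: max = 108
= 108


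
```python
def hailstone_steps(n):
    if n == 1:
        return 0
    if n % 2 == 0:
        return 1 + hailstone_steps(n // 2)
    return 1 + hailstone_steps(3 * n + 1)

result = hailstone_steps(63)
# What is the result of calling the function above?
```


hailstone_steps(63)
63 is odd -> 3*63+1 = 190 -> hailstone_steps(190)
190 is even -> hailstone_steps(95)
95 is odd -> 3*95+1 = 286 -> hailstone_steps(286)
286 is even -> hailstone_steps(143)
143 is odd -> 3*143+1 = 430 -> hailstone_steps(430)
430 is even -> hailstone_steps(215)
215 is odd -> 3*215+1 = 646 -> hailstone_steps(646)
646 is even -> hailstone_steps(323)
323 is odd -> 3*323+1 = 970 -> hailstone_steps(970)
970 is even -> hailstone_steps(485)
485 is odd -> 3*485+1 = 1456 -> hailstone_steps(1456)
1456 is even -> hailstone_steps(728)
728 is even -> hailstone_steps(364)
364 is even -> hailstone_steps(182)
182 is even -> hailstone_steps(91)
91 is odd -> 3*91+1 = 274 -> hailstone_steps(274)
274 is even -> hailstone_steps(137)
137 is odd -> 3*137+1 = 412 -> hailstone_steps(412)
412 is even -> hailstone_steps(206)
206 is even -> hailstone_steps(103)
103 is odd -> 3*103+1 = 310 -> hailstone_steps(310)
310 is even -> hailstone_steps(155)
155 is odd -> 3*155+1 = 466 -> hailstone_steps(466)
466 is even -> hailstone_steps(233)
233 is odd -> 3*233+1 = 700 -> hailstone_steps(700)
700 is even -> hailstone_steps(350)
350 is even -> hailstone_steps(175)
175 is odd -> 3*175+1 = 526 -> hailstone_steps(526)
526 is even -> hailstone_steps(263)
263 is odd -> 3*263+1 = 790 -> hailstone_steps(790)
790 is even -> hailstone_steps(395)
395 is odd -> 3*395+1 = 1186 -> hailstone_steps(1186)
1186 is even -> hailstone_steps(593)
593 is odd -> 3*593+1 = 1780 -> hailstone_steps(1780)
1780 is even -> hailstone_steps(890)
890 is even -> hailstone_steps(445)
445 is odd -> 3*445+1 = 1336 -> hailstone_steps(1336)
1336 is even -> hailstone_steps(668)
668 is even -> hailstone_steps(334)
334 is even -> hailstone_steps(167)
167 is odd -> 3*167+1 = 502 -> hailstone_steps(502)
502 is even -> hailstone_steps(251)
251 is odd -> 3*251+1 = 754 -> hailstone_steps(754)
754 is even -> hailstone_steps(377)
377 is odd -> 3*377+1 = 1132 -> hailstone_steps(1132)
1132 is even -> hailstone_steps(566)
566 is even -> hailstone_steps(283)
283 is odd -> 3*283+1 = 850 -> hailstone_steps(850)
850 is even -> hailstone_steps(425)
425 is odd -> 3*425+1 = 1276 -> hailstone_steps(1276)
1276 is even -> hailstone_steps(638)
638 is even -> hailstone_steps(319)
319 is odd -> 3*319+1 = 958 -> hailstone_steps(958)
958 is even -> hailstone_steps(479)
479 is odd -> 3*479+1 = 1438 -> hailstone_steps(1438)
1438 is even -> hailstone_steps(719)
719 is odd -> 3*719+1 = 2158 -> hailstone_steps(2158)
2158 is even -> hailstone_steps(1079)
1079 is odd -> 3*1079+1 = 3238 -> hailstone_steps(3238)
3238 is even -> hailstone_steps(1619)
1619 is odd -> 3*1619+1 = 4858 -> hailstone_steps(4858)
4858 is even -> hailstone_steps(2429)
2429 is odd -> 3*2429+1 = 7288 -> hailstone_steps(7288)
7288 is even -> hailstone_steps(3644)
3644 is even -> hailstone_steps(1822)
1822 is even -> hailstone_steps(911)
911 is odd -> 3*911+1 = 2734 -> hailstone_steps(2734)
2734 is even -> hailstone_steps(1367)
1367 is odd -> 3*1367+1 = 4102 -> hailstone_steps(4102)
4102 is even -> hailstone_steps(2051)
2051 is odd -> 3*2051+1 = 6154 -> hailstone_steps(6154)
6154 is even -> hailstone_steps(3077)
3077 is odd -> 3*3077+1 = 9232 -> hailstone_steps(9232)
9232 is even -> hailstone_steps(4616)
4616 is even -> hailstone_steps(2308)
2308 is even -> hailstone_steps(1154)
1154 is even -> hailstone_steps(577)
577 is odd -> 3*577+1 = 1732 -> hailstone_steps(1732)
1732 is even -> hailstone_steps(866)
866 is even -> hailstone_steps(433)
433 is odd -> 3*433+1 = 1300 -> hailstone_steps(1300)
1300 is even -> hailstone_steps(650)
650 is even -> hailstone_steps(325)
325 is odd -> 3*325+1 = 976 -> hailstone_steps(976)
976 is even -> hailstone_steps(488)
488 is even -> hailstone_steps(244)
244 is even -> hailstone_steps(122)
122 is even -> hailstone_steps(61)
61 is odd -> 3*61+1 = 184 -> hailstone_steps(184)
184 is even -> hailstone_steps(92)
92 is even -> hailstone_steps(46)
46 is even -> hailstone_steps(23)
23 is odd -> 3*23+1 = 70 -> hailstone_steps(70)
70 is even -> hailstone_steps(35)
35 is odd -> 3*35+1 = 106 -> hailstone_steps(106)
106 is even -> hailstone_steps(53)
53 is odd -> 3*53+1 = 160 -> hailstone_steps(160)
160 is even -> hailstone_steps(80)
80 is even -> hailstone_steps(40)
40 is even -> hailstone_steps(20)
20 is even -> hailstone_steps(10)
10 is even -> hailstone_steps(5)
5 is odd -> 3*5+1 = 16 -> hailstone_steps(16)
16 is even -> hailstone_steps(8)
8 is even -> hailstone_steps(4)
4 is even -> hailstone_steps(2)
2 is even -> hailstone_steps(1)
Reached 1 after 107 steps
= 107


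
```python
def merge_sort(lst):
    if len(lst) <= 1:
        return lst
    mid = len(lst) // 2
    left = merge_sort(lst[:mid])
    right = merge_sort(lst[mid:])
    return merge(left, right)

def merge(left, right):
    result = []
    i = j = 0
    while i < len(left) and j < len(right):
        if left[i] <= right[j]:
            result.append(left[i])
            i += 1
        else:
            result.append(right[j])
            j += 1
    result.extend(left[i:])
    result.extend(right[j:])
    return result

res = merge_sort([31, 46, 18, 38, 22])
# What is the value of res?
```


merge_sort([31, 46, 18, 38, 22])
Split into [31, 46] and [18, 38, 22]
Left sorted: [31, 46]
Right sorted: [18, 22, 38]
Merge [31, 46] and [18, 22, 38]
= [18, 22, 31, 38, 46]


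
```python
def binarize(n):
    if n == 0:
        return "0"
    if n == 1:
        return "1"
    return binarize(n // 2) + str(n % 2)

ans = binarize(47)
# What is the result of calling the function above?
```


binarize(47)
= binarize(23) + "1"
= binarize(11) + "1" + "1"
= binarize(5) + "1" + "1" + "1"
= binarize(2) + "1" + "1" + "1" + "1"
= binarize(1) + "0" + "1" + "1" + "1" + "1"
= "1" + "0" + "1" + "1" + "1" + "1"
= "101111"


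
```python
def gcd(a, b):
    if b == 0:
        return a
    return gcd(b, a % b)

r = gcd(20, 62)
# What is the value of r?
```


gcd(20, 62)
= gcd(62, 20 % 62) = gcd(62, 20)
= gcd(20, 62 % 20) = gcd(20, 2)
= gcd(2, 20 % 2) = gcd(2, 0)
b == 0, return a = 2


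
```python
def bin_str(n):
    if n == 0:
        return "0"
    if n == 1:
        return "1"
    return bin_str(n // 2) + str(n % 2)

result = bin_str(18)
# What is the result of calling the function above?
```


bin_str(18)
= bin_str(9) + "0"
= bin_str(4) + "1" + "0"
= bin_str(2) + "0" + "1" + "0"
= bin_str(1) + "0" + "0" + "1" + "0"
= "1" + "0" + "0" + "1" + "0"
= "10010"


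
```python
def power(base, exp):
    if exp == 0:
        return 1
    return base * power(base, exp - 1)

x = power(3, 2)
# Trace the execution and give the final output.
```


power(3, 2)
= 3 * power(3, 1)
= 3 * 3 * power(3, 0)
= 3 * 3 * 1
= 9


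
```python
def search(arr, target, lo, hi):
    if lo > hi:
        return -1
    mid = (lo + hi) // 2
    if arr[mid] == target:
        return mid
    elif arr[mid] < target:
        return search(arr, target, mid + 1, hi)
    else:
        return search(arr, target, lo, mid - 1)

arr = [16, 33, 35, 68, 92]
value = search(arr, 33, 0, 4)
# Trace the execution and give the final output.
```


search(arr, 33, 0, 4)
lo=0, hi=4, mid=2, arr[mid]=35
35 > 33, search left half
lo=0, hi=1, mid=0, arr[mid]=16
16 < 33, search right half
lo=1, hi=1, mid=1, arr[mid]=33
arr[1] == 33, found at index 1
= 1


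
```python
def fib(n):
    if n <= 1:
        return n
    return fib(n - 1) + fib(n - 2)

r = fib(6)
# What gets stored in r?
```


fib(6)
= fib(5) + fib(4)
= (fib(4) + fib(3)) + fib(4)
Computing bottom-up: fib(0)=0, fib(1)=1, fib(2)=1, fib(3)=2, fib(4)=3, fib(5)=5, fib(6)=8
= 8


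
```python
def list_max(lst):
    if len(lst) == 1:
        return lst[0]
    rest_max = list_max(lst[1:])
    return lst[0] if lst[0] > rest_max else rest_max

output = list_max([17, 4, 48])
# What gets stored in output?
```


list_max([17, 4, 48])
= compare 17 with list_max([4, 48])
= compare 4 with list_max([48])
Base: list_max([48]) = 48
compare 4 with 48: max = 48
compare 17 with 48: max = 48
= 48


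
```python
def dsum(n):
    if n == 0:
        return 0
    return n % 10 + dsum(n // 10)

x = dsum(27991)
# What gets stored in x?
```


dsum(27991)
= 1 + dsum(2799)
= 1 + 9 + dsum(279)
= 1 + 9 + 9 + dsum(27)
= 1 + 9 + 9 + 7 + dsum(2)
= 1 + 9 + 9 + 7 + 2 + dsum(0)
= 1 + 9 + 9 + 7 + 2 + 0
= 28


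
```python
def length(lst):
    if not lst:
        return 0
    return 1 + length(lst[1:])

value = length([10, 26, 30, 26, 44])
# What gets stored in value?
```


length([10, 26, 30, 26, 44])
= 1 + length([26, 30, 26, 44])
= 1 + 1 + length([30, 26, 44])
= 1 + 1 + 1 + length([26, 44])
= 1 + 1 + 1 + 1 + length([44])
= 1 + 1 + 1 + 1 + 1 + length([])
= 1 + 1 + 1 + 1 + 1 + 0
= 5


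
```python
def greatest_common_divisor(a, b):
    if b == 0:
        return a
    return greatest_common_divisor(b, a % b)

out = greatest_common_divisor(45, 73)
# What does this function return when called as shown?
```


greatest_common_divisor(45, 73)
= greatest_common_divisor(73, 45 % 73) = greatest_common_divisor(73, 45)
= greatest_common_divisor(45, 73 % 45) = greatest_common_divisor(45, 28)
= greatest_common_divisor(28, 45 % 28) = greatest_common_divisor(28, 17)
= greatest_common_divisor(17, 28 % 17) = greatest_common_divisor(17, 11)
= greatest_common_divisor(11, 17 % 11) = greatest_common_divisor(11, 6)
= greatest_common_divisor(6, 11 % 6) = greatest_common_divisor(6, 5)
= greatest_common_divisor(5, 6 % 5) = greatest_common_divisor(5, 1)
= greatest_common_divisor(1, 5 % 1) = greatest_common_divisor(1, 0)
b == 0, return a = 1


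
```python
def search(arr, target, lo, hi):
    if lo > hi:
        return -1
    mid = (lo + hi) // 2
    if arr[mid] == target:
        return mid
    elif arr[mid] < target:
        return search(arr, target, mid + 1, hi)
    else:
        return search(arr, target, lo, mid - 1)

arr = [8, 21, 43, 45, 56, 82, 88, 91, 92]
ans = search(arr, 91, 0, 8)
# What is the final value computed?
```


search(arr, 91, 0, 8)
lo=0, hi=8, mid=4, arr[mid]=56
56 < 91, search right half
lo=5, hi=8, mid=6, arr[mid]=88
88 < 91, search right half
lo=7, hi=8, mid=7, arr[mid]=91
arr[7] == 91, found at index 7
= 7


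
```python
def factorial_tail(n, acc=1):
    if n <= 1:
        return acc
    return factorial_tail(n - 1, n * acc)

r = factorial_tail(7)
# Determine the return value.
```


factorial_tail(7, 1)
= factorial_tail(6, 7 * 1) = factorial_tail(6, 7)
= factorial_tail(5, 6 * 7) = factorial_tail(5, 42)
= factorial_tail(4, 5 * 42) = factorial_tail(4, 210)
= factorial_tail(3, 4 * 210) = factorial_tail(3, 840)
= factorial_tail(2, 3 * 840) = factorial_tail(2, 2520)
= factorial_tail(1, 2 * 2520) = factorial_tail(1, 5040)
n <= 1, return acc = 5040


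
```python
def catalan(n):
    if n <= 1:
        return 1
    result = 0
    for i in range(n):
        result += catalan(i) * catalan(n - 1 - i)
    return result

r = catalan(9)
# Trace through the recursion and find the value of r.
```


catalan(9)
= sum of catalan(i) * catalan(9-1-i) for i in 0..8
First compute sub-values bottom-up:
  catalan(0) = 1, catalan(1) = 1
  catalan(2) = 1*1 + 1*1 = 2
  catalan(3) = 1*2 + 1*1 + 2*1 = 5
  catalan(4) = 1*5 + 1*2 + 2*1 + 5*1 = 14
  catalan(5) = 1*14 + 1*5 + 2*2 + 5*1 + 14*1 = 42
  catalan(6) = 1*42 + 1*14 + 2*5 + 5*2 + 14*1 + 42*1 = 132
  catalan(7) = 1*132 + 1*42 + 2*14 + 5*5 + 14*2 + 42*1 + 132*1 = 429
  catalan(8) = 1*429 + 1*132 + 2*42 + 5*14 + 14*5 + 42*2 + 132*1 + 429*1 = 1430
Now catalan(9):
  catalan(0)*catalan(8) = 1*1430 = 1430
  catalan(1)*catalan(7) = 1*429 = 429
  catalan(2)*catalan(6) = 2*132 = 264
  catalan(3)*catalan(5) = 5*42 = 210
  catalan(4)*catalan(4) = 14*14 = 196
  catalan(5)*catalan(3) = 42*5 = 210
  catalan(6)*catalan(2) = 132*2 = 264
  catalan(7)*catalan(1) = 429*1 = 429
  catalan(8)*catalan(0) = 1430*1 = 1430
= 1430 + 429 + 264 + 210 + 196 + 210 + 264 + 429 + 1430
= 4862


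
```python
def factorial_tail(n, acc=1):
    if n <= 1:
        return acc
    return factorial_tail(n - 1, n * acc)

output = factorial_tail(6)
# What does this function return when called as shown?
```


factorial_tail(6, 1)
= factorial_tail(5, 6 * 1) = factorial_tail(5, 6)
= factorial_tail(4, 5 * 6) = factorial_tail(4, 30)
= factorial_tail(3, 4 * 30) = factorial_tail(3, 120)
= factorial_tail(2, 3 * 120) = factorial_tail(2, 360)
= factorial_tail(1, 2 * 360) = factorial_tail(1, 720)
n <= 1, return acc = 720


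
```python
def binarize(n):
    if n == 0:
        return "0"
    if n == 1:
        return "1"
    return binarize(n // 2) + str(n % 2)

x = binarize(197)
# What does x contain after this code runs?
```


binarize(197)
= binarize(98) + "1"
= binarize(49) + "0" + "1"
= binarize(24) + "1" + "0" + "1"
= binarize(12) + "0" + "1" + "0" + "1"
= binarize(6) + "0" + "0" + "1" + "0" + "1"
= binarize(3) + "0" + "0" + "0" + "1" + "0" + "1"
= binarize(1) + "1" + "0" + "0" + "0" + "1" + "0" + "1"
= "1" + "1" + "0" + "0" + "0" + "1" + "0" + "1"
= "11000101"


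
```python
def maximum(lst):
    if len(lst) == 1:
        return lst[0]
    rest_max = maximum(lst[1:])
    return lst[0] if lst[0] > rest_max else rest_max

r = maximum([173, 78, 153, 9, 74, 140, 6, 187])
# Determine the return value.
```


maximum([173, 78, 153, 9, 74, 140, 6, 187])
= compare 173 with maximum([78, 153, 9, 74, 140, 6, 187])
= compare 78 with maximum([153, 9, 74, 140, 6, 187])
= compare 153 with maximum([9, 74, 140, 6, 187])
= compare 9 with maximum([74, 140, 6, 187])
= compare 74 with maximum([140, 6, 187])
= compare 140 with maximum([6, 187])
= compare 6 with maximum([187])
Base: maximum([187]) = 187
compare 6 with 187: max = 187
compare 140 with 187: max = 187
compare 74 with 187: max = 187
compare 9 with 187: max = 187
compare 153 with 187: max = 187
compare 78 with 187: max = 187
compare 173 with 187: max = 187
= 187


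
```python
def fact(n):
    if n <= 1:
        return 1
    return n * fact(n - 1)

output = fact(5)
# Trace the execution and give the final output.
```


fact(5)
= 5 * fact(4)
= 5 * 4 * fact(3)
= 5 * 4 * 3 * fact(2)
= 5 * 4 * 3 * 2 * fact(1)
= 5 * 4 * 3 * 2 * 1
= 120


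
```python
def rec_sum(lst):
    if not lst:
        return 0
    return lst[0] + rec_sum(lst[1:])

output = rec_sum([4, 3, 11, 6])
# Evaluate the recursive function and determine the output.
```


rec_sum([4, 3, 11, 6])
= 4 + rec_sum([3, 11, 6])
= 4 + 3 + rec_sum([11, 6])
= 4 + 3 + 11 + rec_sum([6])
= 4 + 3 + 11 + 6 + rec_sum([])
= 4 + 3 + 11 + 6 + 0
= 24


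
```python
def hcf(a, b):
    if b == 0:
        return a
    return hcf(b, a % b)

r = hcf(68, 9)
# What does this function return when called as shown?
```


hcf(68, 9)
= hcf(9, 68 % 9) = hcf(9, 5)
= hcf(5, 9 % 5) = hcf(5, 4)
= hcf(4, 5 % 4) = hcf(4, 1)
= hcf(1, 4 % 1) = hcf(1, 0)
b == 0, return a = 1


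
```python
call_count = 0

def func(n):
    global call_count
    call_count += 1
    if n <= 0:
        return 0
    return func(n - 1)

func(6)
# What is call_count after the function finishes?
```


func(6) calls func(5) calls ... calls func(0)
Total calls: 6 + 1 (for base case) = 7


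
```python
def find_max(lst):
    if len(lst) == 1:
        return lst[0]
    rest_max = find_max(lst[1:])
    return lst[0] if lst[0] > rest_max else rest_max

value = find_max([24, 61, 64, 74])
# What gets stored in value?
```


find_max([24, 61, 64, 74])
= compare 24 with find_max([61, 64, 74])
= compare 61 with find_max([64, 74])
= compare 64 with find_max([74])
Base: find_max([74]) = 74
compare 64 with 74: max = 74
compare 61 with 74: max = 74
compare 24 with 74: max = 74
= 74


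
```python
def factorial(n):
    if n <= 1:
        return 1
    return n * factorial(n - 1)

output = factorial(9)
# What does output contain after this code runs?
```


factorial(9)
= 9 * factorial(8)
= 9 * 8 * factorial(7)
= 9 * 8 * 7 * factorial(6)
= 9 * 8 * 7 * 6 * factorial(5)
= 9 * 8 * 7 * 6 * 5 * factorial(4)
= 9 * 8 * 7 * 6 * 5 * 4 * factorial(3)
= 9 * 8 * 7 * 6 * 5 * 4 * 3 * factorial(2)
= 9 * 8 * 7 * 6 * 5 * 4 * 3 * 2 * factorial(1)
= 9 * 8 * 7 * 6 * 5 * 4 * 3 * 2 * 1
= 362880


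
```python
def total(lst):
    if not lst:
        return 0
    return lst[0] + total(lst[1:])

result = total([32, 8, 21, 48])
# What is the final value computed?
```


total([32, 8, 21, 48])
= 32 + total([8, 21, 48])
= 32 + 8 + total([21, 48])
= 32 + 8 + 21 + total([48])
= 32 + 8 + 21 + 48 + total([])
= 32 + 8 + 21 + 48 + 0
= 109


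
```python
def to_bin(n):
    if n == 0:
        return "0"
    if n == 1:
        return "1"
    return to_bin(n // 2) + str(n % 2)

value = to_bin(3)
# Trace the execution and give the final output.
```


to_bin(3)
= to_bin(1) + "1"
= "1" + "1"
= "11"


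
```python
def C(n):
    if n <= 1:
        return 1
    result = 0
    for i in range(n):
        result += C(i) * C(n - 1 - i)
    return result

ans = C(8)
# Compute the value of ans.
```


C(8)
= sum of C(i) * C(8-1-i) for i in 0..7
First compute sub-values bottom-up:
  C(0) = 1, C(1) = 1
  C(2) = 1*1 + 1*1 = 2
  C(3) = 1*2 + 1*1 + 2*1 = 5
  C(4) = 1*5 + 1*2 + 2*1 + 5*1 = 14
  C(5) = 1*14 + 1*5 + 2*2 + 5*1 + 14*1 = 42
  C(6) = 1*42 + 1*14 + 2*5 + 5*2 + 14*1 + 42*1 = 132
  C(7) = 1*132 + 1*42 + 2*14 + 5*5 + 14*2 + 42*1 + 132*1 = 429
Now C(8):
  C(0)*C(7) = 1*429 = 429
  C(1)*C(6) = 1*132 = 132
  C(2)*C(5) = 2*42 = 84
  C(3)*C(4) = 5*14 = 70
  C(4)*C(3) = 14*5 = 70
  C(5)*C(2) = 42*2 = 84
  C(6)*C(1) = 132*1 = 132
  C(7)*C(0) = 429*1 = 429
= 429 + 132 + 84 + 70 + 70 + 84 + 132 + 429
= 1430


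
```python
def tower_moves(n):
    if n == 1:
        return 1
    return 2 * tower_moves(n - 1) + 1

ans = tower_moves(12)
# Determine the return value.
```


tower_moves(12)
= 2 * tower_moves(11) + 1
= 2 * (2 * tower_moves(10) + 1) + 1
= 2 * (2 * (2 * tower_moves(9) + 1) + 1) + 1
= 2 * (2 * (2 * (2 * tower_moves(8) + 1) + 1) + 1) + 1
= 2 * (2 * (2 * (2 * (2 * tower_moves(7) + 1) + 1) + 1) + 1) + 1
= 2 * (2 * (2 * (2 * (2 * (2 * tower_moves(6) + 1) + 1) + 1) + 1) + 1) + 1
= 2 * (2 * (2 * (2 * (2 * (2 * (2 * tower_moves(5) + 1) + 1) + 1) + 1) + 1) + 1) + 1
= 2 * (2 * (2 * (2 * (2 * (2 * (2 * (2 * tower_moves(4) + 1) + 1) + 1) + 1) + 1) + 1) + 1) + 1
= 2 * (2 * (2 * (2 * (2 * (2 * (2 * (2 * (2 * tower_moves(3) + 1) + 1) + 1) + 1) + 1) + 1) + 1) + 1) + 1
= 2 * (2 * (2 * (2 * (2 * (2 * (2 * (2 * (2 * (2 * tower_moves(2) + 1) + 1) + 1) + 1) + 1) + 1) + 1) + 1) + 1) + 1
= 2 * (2 * (2 * (2 * (2 * (2 * (2 * (2 * (2 * (2 * (2 * tower_moves(1) + 1) + 1) + 1) + 1) + 1) + 1) + 1) + 1) + 1) + 1) + 1
Now compute bottom-up:
tower_moves(1) = 1
tower_moves(2) = 2 * 1 + 1 = 3
tower_moves(3) = 2 * 3 + 1 = 7
tower_moves(4) = 2 * 7 + 1 = 15
tower_moves(5) = 2 * 15 + 1 = 31
tower_moves(6) = 2 * 31 + 1 = 63
tower_moves(7) = 2 * 63 + 1 = 127
tower_moves(8) = 2 * 127 + 1 = 255
tower_moves(9) = 2 * 255 + 1 = 511
tower_moves(10) = 2 * 511 + 1 = 1023
tower_moves(11) = 2 * 1023 + 1 = 2047
tower_moves(12) = 2 * 2047 + 1 = 4095
= 4095


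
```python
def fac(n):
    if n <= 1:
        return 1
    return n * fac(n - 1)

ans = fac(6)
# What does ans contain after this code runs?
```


fac(6)
= 6 * fac(5)
= 6 * 5 * fac(4)
= 6 * 5 * 4 * fac(3)
= 6 * 5 * 4 * 3 * fac(2)
= 6 * 5 * 4 * 3 * 2 * fac(1)
= 6 * 5 * 4 * 3 * 2 * 1
= 720


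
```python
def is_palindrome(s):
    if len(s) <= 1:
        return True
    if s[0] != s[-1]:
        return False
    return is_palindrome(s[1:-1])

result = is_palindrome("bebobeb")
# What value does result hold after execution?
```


is_palindrome("bebobeb")
"bebobeb": s[0]='b' == s[-1]='b' -> is_palindrome("ebobe")
"ebobe": s[0]='e' == s[-1]='e' -> is_palindrome("bob")
"bob": s[0]='b' == s[-1]='b' -> is_palindrome("o")
"o": len <= 1 -> True
= True


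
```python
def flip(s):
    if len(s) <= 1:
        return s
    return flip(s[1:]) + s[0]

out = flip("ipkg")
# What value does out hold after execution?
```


flip("ipkg")
= flip("pkg") + "i"
= flip("kg") + "p" + "i"
= flip("g") + "k" + "p" + "i"
= "g" + "k" + "p" + "i"
= "gkpi"


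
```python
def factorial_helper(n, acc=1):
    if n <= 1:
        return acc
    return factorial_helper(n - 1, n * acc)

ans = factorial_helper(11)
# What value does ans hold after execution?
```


factorial_helper(11, 1)
= factorial_helper(10, 11 * 1) = factorial_helper(10, 11)
= factorial_helper(9, 10 * 11) = factorial_helper(9, 110)
= factorial_helper(8, 9 * 110) = factorial_helper(8, 990)
= factorial_helper(7, 8 * 990) = factorial_helper(7, 7920)
= factorial_helper(6, 7 * 7920) = factorial_helper(6, 55440)
= factorial_helper(5, 6 * 55440) = factorial_helper(5, 332640)
= factorial_helper(4, 5 * 332640) = factorial_helper(4, 1663200)
= factorial_helper(3, 4 * 1663200) = factorial_helper(3, 6652800)
= factorial_helper(2, 3 * 6652800) = factorial_helper(2, 19958400)
= factorial_helper(1, 2 * 19958400) = factorial_helper(1, 39916800)
n <= 1, return acc = 39916800


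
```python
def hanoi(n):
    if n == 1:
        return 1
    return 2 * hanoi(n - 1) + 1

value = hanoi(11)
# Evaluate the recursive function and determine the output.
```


hanoi(11)
= 2 * hanoi(10) + 1
= 2 * (2 * hanoi(9) + 1) + 1
= 2 * (2 * (2 * hanoi(8) + 1) + 1) + 1
= 2 * (2 * (2 * (2 * hanoi(7) + 1) + 1) + 1) + 1
= 2 * (2 * (2 * (2 * (2 * hanoi(6) + 1) + 1) + 1) + 1) + 1
= 2 * (2 * (2 * (2 * (2 * (2 * hanoi(5) + 1) + 1) + 1) + 1) + 1) + 1
= 2 * (2 * (2 * (2 * (2 * (2 * (2 * hanoi(4) + 1) + 1) + 1) + 1) + 1) + 1) + 1
= 2 * (2 * (2 * (2 * (2 * (2 * (2 * (2 * hanoi(3) + 1) + 1) + 1) + 1) + 1) + 1) + 1) + 1
= 2 * (2 * (2 * (2 * (2 * (2 * (2 * (2 * (2 * hanoi(2) + 1) + 1) + 1) + 1) + 1) + 1) + 1) + 1) + 1
= 2 * (2 * (2 * (2 * (2 * (2 * (2 * (2 * (2 * (2 * hanoi(1) + 1) + 1) + 1) + 1) + 1) + 1) + 1) + 1) + 1) + 1
Now compute bottom-up:
hanoi(1) = 1
hanoi(2) = 2 * 1 + 1 = 3
hanoi(3) = 2 * 3 + 1 = 7
hanoi(4) = 2 * 7 + 1 = 15
hanoi(5) = 2 * 15 + 1 = 31
hanoi(6) = 2 * 31 + 1 = 63
hanoi(7) = 2 * 63 + 1 = 127
hanoi(8) = 2 * 127 + 1 = 255
hanoi(9) = 2 * 255 + 1 = 511
hanoi(10) = 2 * 511 + 1 = 1023
hanoi(11) = 2 * 1023 + 1 = 2047
= 2047


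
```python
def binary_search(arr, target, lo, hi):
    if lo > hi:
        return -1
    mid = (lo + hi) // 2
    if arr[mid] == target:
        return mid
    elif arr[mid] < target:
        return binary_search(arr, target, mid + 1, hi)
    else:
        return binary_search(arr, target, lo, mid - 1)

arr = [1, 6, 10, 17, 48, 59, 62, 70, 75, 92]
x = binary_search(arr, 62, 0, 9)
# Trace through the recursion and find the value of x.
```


binary_search(arr, 62, 0, 9)
lo=0, hi=9, mid=4, arr[mid]=48
48 < 62, search right half
lo=5, hi=9, mid=7, arr[mid]=70
70 > 62, search left half
lo=5, hi=6, mid=5, arr[mid]=59
59 < 62, search right half
lo=6, hi=6, mid=6, arr[mid]=62
arr[6] == 62, found at index 6
= 6


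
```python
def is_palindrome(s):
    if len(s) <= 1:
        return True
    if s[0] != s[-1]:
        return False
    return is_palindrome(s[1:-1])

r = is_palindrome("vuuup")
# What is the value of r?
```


is_palindrome("vuuup")
"vuuup": s[0]='v' != s[-1]='p' -> False
= False


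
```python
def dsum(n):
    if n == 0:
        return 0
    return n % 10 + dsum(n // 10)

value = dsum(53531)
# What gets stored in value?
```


dsum(53531)
= 1 + dsum(5353)
= 1 + 3 + dsum(535)
= 1 + 3 + 5 + dsum(53)
= 1 + 3 + 5 + 3 + dsum(5)
= 1 + 3 + 5 + 3 + 5 + dsum(0)
= 1 + 3 + 5 + 3 + 5 + 0
= 17


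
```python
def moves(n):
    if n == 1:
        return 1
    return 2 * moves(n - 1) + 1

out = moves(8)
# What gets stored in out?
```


moves(8)
= 2 * moves(7) + 1
= 2 * (2 * moves(6) + 1) + 1
= 2 * (2 * (2 * moves(5) + 1) + 1) + 1
= 2 * (2 * (2 * (2 * moves(4) + 1) + 1) + 1) + 1
= 2 * (2 * (2 * (2 * (2 * moves(3) + 1) + 1) + 1) + 1) + 1
= 2 * (2 * (2 * (2 * (2 * (2 * moves(2) + 1) + 1) + 1) + 1) + 1) + 1
= 2 * (2 * (2 * (2 * (2 * (2 * (2 * moves(1) + 1) + 1) + 1) + 1) + 1) + 1) + 1
Now compute bottom-up:
moves(1) = 1
moves(2) = 2 * 1 + 1 = 3
moves(3) = 2 * 3 + 1 = 7
moves(4) = 2 * 7 + 1 = 15
moves(5) = 2 * 15 + 1 = 31
moves(6) = 2 * 31 + 1 = 63
moves(7) = 2 * 63 + 1 = 127
moves(8) = 2 * 127 + 1 = 255
= 255


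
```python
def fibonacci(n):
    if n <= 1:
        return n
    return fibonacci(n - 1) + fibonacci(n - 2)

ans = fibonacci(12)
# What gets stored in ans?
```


fibonacci(12)
= fibonacci(11) + fibonacci(10)
= (fibonacci(10) + fibonacci(9)) + fibonacci(10)
Computing bottom-up: fibonacci(0)=0, fibonacci(1)=1, fibonacci(2)=1, fibonacci(3)=2, fibonacci(4)=3, fibonacci(5)=5, fibonacci(6)=8, fibonacci(7)=13, fibonacci(8)=21, fibonacci(9)=34, fibonacci(10)=55, fibonacci(11)=89, fibonacci(12)=144
= 144


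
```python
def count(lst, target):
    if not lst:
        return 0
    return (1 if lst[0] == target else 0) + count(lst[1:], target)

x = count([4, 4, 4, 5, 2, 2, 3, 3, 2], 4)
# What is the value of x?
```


count([4, 4, 4, 5, 2, 2, 3, 3, 2], 4)
lst[0]=4 == 4: 1 + count([4, 4, 5, 2, 2, 3, 3, 2], 4)
lst[0]=4 == 4: 1 + count([4, 5, 2, 2, 3, 3, 2], 4)
lst[0]=4 == 4: 1 + count([5, 2, 2, 3, 3, 2], 4)
lst[0]=5 != 4: 0 + count([2, 2, 3, 3, 2], 4)
lst[0]=2 != 4: 0 + count([2, 3, 3, 2], 4)
lst[0]=2 != 4: 0 + count([3, 3, 2], 4)
lst[0]=3 != 4: 0 + count([3, 2], 4)
lst[0]=3 != 4: 0 + count([2], 4)
lst[0]=2 != 4: 0 + count([], 4)
= 3


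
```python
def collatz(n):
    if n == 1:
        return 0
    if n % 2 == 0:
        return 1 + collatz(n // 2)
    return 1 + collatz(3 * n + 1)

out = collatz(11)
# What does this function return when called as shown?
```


collatz(11)
11 is odd -> 3*11+1 = 34 -> collatz(34)
34 is even -> collatz(17)
17 is odd -> 3*17+1 = 52 -> collatz(52)
52 is even -> collatz(26)
26 is even -> collatz(13)
13 is odd -> 3*13+1 = 40 -> collatz(40)
40 is even -> collatz(20)
20 is even -> collatz(10)
10 is even -> collatz(5)
5 is odd -> 3*5+1 = 16 -> collatz(16)
16 is even -> collatz(8)
8 is even -> collatz(4)
4 is even -> collatz(2)
2 is even -> collatz(1)
Reached 1 after 14 steps
= 14


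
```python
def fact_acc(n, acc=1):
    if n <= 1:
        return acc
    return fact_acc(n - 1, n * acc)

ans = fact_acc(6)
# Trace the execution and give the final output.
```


fact_acc(6, 1)
= fact_acc(5, 6 * 1) = fact_acc(5, 6)
= fact_acc(4, 5 * 6) = fact_acc(4, 30)
= fact_acc(3, 4 * 30) = fact_acc(3, 120)
= fact_acc(2, 3 * 120) = fact_acc(2, 360)
= fact_acc(1, 2 * 360) = fact_acc(1, 720)
n <= 1, return acc = 720


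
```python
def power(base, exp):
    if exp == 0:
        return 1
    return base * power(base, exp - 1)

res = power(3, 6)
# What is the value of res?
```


power(3, 6)
= 3 * power(3, 5)
= 3 * 3 * power(3, 4)
= 3 * 3 * 3 * power(3, 3)
= 3 * 3 * 3 * 3 * power(3, 2)
= 3 * 3 * 3 * 3 * 3 * power(3, 1)
= 3 * 3 * 3 * 3 * 3 * 3 * power(3, 0)
= 3 * 3 * 3 * 3 * 3 * 3 * 1
= 729


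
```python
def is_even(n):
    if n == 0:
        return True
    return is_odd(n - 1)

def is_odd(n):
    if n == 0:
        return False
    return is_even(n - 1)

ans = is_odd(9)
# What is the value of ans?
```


is_odd(9)
= is_even(8)
= is_odd(7)
= is_even(6)
= is_odd(5)
= is_even(4)
= is_odd(3)
= is_even(2)
= is_odd(1)
= is_even(0)
n == 0: return True
= True


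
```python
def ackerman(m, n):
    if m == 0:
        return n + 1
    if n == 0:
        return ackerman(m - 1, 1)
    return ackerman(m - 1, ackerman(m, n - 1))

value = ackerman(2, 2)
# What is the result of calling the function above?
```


ackerman(2, 2)
= ackerman(1, ackerman(2, 1))
First compute ackerman(2, 1) = 5
= ackerman(1, 5)
= 7


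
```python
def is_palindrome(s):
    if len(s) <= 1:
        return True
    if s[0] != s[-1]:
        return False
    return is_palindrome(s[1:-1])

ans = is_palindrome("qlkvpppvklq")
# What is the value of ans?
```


is_palindrome("qlkvpppvklq")
"qlkvpppvklq": s[0]='q' == s[-1]='q' -> is_palindrome("lkvpppvkl")
"lkvpppvkl": s[0]='l' == s[-1]='l' -> is_palindrome("kvpppvk")
"kvpppvk": s[0]='k' == s[-1]='k' -> is_palindrome("vpppv")
"vpppv": s[0]='v' == s[-1]='v' -> is_palindrome("ppp")
"ppp": s[0]='p' == s[-1]='p' -> is_palindrome("p")
"p": len <= 1 -> True
= True


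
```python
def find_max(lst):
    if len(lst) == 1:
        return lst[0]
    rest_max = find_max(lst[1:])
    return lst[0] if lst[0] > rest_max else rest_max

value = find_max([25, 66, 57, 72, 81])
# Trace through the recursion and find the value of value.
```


find_max([25, 66, 57, 72, 81])
= compare 25 with find_max([66, 57, 72, 81])
= compare 66 with find_max([57, 72, 81])
= compare 57 with find_max([72, 81])
= compare 72 with find_max([81])
Base: find_max([81]) = 81
compare 72 with 81: max = 81
compare 57 with 81: max = 81
compare 66 with 81: max = 81
compare 25 with 81: max = 81
= 81


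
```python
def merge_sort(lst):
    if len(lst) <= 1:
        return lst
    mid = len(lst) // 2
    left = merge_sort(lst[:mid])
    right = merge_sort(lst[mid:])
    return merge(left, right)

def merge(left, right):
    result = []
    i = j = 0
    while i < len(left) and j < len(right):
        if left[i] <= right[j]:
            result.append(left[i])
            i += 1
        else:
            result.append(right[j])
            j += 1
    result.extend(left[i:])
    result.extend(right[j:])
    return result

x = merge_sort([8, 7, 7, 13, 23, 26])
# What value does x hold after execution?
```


merge_sort([8, 7, 7, 13, 23, 26])
Split into [8, 7, 7] and [13, 23, 26]
Left sorted: [7, 7, 8]
Right sorted: [13, 23, 26]
Merge [7, 7, 8] and [13, 23, 26]
= [7, 7, 8, 13, 23, 26]


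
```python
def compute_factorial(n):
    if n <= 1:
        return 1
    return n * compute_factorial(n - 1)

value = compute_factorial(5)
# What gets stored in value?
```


compute_factorial(5)
= 5 * compute_factorial(4)
= 5 * 4 * compute_factorial(3)
= 5 * 4 * 3 * compute_factorial(2)
= 5 * 4 * 3 * 2 * compute_factorial(1)
= 5 * 4 * 3 * 2 * 1
= 120


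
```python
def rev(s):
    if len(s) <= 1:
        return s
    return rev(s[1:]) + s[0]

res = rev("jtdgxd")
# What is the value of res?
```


rev("jtdgxd")
= rev("tdgxd") + "j"
= rev("dgxd") + "t" + "j"
= rev("gxd") + "d" + "t" + "j"
= rev("xd") + "g" + "d" + "t" + "j"
= rev("d") + "x" + "g" + "d" + "t" + "j"
= "d" + "x" + "g" + "d" + "t" + "j"
= "dxgdtj"


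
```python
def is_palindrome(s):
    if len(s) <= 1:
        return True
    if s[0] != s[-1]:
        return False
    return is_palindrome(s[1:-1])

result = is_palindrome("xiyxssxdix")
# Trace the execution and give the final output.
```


is_palindrome("xiyxssxdix")
"xiyxssxdix": s[0]='x' == s[-1]='x' -> is_palindrome("iyxssxdi")
"iyxssxdi": s[0]='i' == s[-1]='i' -> is_palindrome("yxssxd")
"yxssxd": s[0]='y' != s[-1]='d' -> False
= False


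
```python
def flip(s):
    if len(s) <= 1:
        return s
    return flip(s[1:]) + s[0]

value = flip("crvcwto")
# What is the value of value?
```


flip("crvcwto")
= flip("rvcwto") + "c"
= flip("vcwto") + "r" + "c"
= flip("cwto") + "v" + "r" + "c"
= flip("wto") + "c" + "v" + "r" + "c"
= flip("to") + "w" + "c" + "v" + "r" + "c"
= flip("o") + "t" + "w" + "c" + "v" + "r" + "c"
= "o" + "t" + "w" + "c" + "v" + "r" + "c"
= "otwcvrc"


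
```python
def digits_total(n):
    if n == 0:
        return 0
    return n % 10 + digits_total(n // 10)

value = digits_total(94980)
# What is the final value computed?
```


digits_total(94980)
= 0 + digits_total(9498)
= 0 + 8 + digits_total(949)
= 0 + 8 + 9 + digits_total(94)
= 0 + 8 + 9 + 4 + digits_total(9)
= 0 + 8 + 9 + 4 + 9 + digits_total(0)
= 0 + 8 + 9 + 4 + 9 + 0
= 30


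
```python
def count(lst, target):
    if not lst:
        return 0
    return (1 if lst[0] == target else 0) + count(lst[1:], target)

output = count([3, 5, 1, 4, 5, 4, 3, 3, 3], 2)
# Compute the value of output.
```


count([3, 5, 1, 4, 5, 4, 3, 3, 3], 2)
lst[0]=3 != 2: 0 + count([5, 1, 4, 5, 4, 3, 3, 3], 2)
lst[0]=5 != 2: 0 + count([1, 4, 5, 4, 3, 3, 3], 2)
lst[0]=1 != 2: 0 + count([4, 5, 4, 3, 3, 3], 2)
lst[0]=4 != 2: 0 + count([5, 4, 3, 3, 3], 2)
lst[0]=5 != 2: 0 + count([4, 3, 3, 3], 2)
lst[0]=4 != 2: 0 + count([3, 3, 3], 2)
lst[0]=3 != 2: 0 + count([3, 3], 2)
lst[0]=3 != 2: 0 + count([3], 2)
lst[0]=3 != 2: 0 + count([], 2)
= 0


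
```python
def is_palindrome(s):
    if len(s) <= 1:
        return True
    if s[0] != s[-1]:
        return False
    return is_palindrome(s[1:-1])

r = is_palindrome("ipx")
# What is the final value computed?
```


is_palindrome("ipx")
"ipx": s[0]='i' != s[-1]='x' -> False
= False


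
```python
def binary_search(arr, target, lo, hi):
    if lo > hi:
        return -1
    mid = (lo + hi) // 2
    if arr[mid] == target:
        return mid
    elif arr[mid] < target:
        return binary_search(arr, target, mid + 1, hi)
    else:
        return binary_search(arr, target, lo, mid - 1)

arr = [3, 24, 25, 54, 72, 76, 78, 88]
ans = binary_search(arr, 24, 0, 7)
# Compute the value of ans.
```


binary_search(arr, 24, 0, 7)
lo=0, hi=7, mid=3, arr[mid]=54
54 > 24, search left half
lo=0, hi=2, mid=1, arr[mid]=24
arr[1] == 24, found at index 1
= 1


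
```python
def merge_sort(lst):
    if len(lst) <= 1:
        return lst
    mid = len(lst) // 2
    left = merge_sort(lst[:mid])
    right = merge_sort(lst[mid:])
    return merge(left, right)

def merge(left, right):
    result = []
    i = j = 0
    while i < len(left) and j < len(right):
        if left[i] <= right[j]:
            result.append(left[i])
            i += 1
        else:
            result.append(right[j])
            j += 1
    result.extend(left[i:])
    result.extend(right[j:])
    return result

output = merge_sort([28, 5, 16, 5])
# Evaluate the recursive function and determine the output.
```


merge_sort([28, 5, 16, 5])
Split into [28, 5] and [16, 5]
Left sorted: [5, 28]
Right sorted: [5, 16]
Merge [5, 28] and [5, 16]
= [5, 5, 16, 28]


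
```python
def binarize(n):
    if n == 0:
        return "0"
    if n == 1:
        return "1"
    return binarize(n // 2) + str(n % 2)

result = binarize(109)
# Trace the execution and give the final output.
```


binarize(109)
= binarize(54) + "1"
= binarize(27) + "0" + "1"
= binarize(13) + "1" + "0" + "1"
= binarize(6) + "1" + "1" + "0" + "1"
= binarize(3) + "0" + "1" + "1" + "0" + "1"
= binarize(1) + "1" + "0" + "1" + "1" + "0" + "1"
= "1" + "1" + "0" + "1" + "1" + "0" + "1"
= "1101101"


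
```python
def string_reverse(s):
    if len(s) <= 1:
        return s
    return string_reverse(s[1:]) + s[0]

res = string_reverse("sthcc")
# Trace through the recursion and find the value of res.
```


string_reverse("sthcc")
= string_reverse("thcc") + "s"
= string_reverse("hcc") + "t" + "s"
= string_reverse("cc") + "h" + "t" + "s"
= string_reverse("c") + "c" + "h" + "t" + "s"
= "c" + "c" + "h" + "t" + "s"
= "cchts"


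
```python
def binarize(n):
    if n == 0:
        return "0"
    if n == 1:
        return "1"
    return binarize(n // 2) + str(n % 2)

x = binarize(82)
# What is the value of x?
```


binarize(82)
= binarize(41) + "0"
= binarize(20) + "1" + "0"
= binarize(10) + "0" + "1" + "0"
= binarize(5) + "0" + "0" + "1" + "0"
= binarize(2) + "1" + "0" + "0" + "1" + "0"
= binarize(1) + "0" + "1" + "0" + "0" + "1" + "0"
= "1" + "0" + "1" + "0" + "0" + "1" + "0"
= "1010010"


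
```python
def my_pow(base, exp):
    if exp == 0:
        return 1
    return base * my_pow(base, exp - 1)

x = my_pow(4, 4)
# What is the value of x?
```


my_pow(4, 4)
= 4 * my_pow(4, 3)
= 4 * 4 * my_pow(4, 2)
= 4 * 4 * 4 * my_pow(4, 1)
= 4 * 4 * 4 * 4 * my_pow(4, 0)
= 4 * 4 * 4 * 4 * 1
= 256


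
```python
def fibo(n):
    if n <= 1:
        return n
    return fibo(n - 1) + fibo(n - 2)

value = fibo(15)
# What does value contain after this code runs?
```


fibo(15)
= fibo(14) + fibo(13)
= (fibo(13) + fibo(12)) + fibo(13)
Computing bottom-up: fibo(0)=0, fibo(1)=1, fibo(2)=1, fibo(3)=2, fibo(4)=3, fibo(5)=5, fibo(6)=8, fibo(7)=13, fibo(8)=21, fibo(9)=34, fibo(10)=55, fibo(11)=89, fibo(12)=144, fibo(13)=233, fibo(14)=377, fibo(15)=610
= 610


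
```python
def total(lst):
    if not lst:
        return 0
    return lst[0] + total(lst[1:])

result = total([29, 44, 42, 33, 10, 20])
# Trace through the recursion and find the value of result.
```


total([29, 44, 42, 33, 10, 20])
= 29 + total([44, 42, 33, 10, 20])
= 29 + 44 + total([42, 33, 10, 20])
= 29 + 44 + 42 + total([33, 10, 20])
= 29 + 44 + 42 + 33 + total([10, 20])
= 29 + 44 + 42 + 33 + 10 + total([20])
= 29 + 44 + 42 + 33 + 10 + 20 + total([])
= 29 + 44 + 42 + 33 + 10 + 20 + 0
= 178


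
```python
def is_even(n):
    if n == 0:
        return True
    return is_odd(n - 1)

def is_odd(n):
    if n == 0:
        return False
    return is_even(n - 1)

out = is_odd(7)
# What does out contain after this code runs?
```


is_odd(7)
= is_even(6)
= is_odd(5)
= is_even(4)
= is_odd(3)
= is_even(2)
= is_odd(1)
= is_even(0)
n == 0: return True
= True


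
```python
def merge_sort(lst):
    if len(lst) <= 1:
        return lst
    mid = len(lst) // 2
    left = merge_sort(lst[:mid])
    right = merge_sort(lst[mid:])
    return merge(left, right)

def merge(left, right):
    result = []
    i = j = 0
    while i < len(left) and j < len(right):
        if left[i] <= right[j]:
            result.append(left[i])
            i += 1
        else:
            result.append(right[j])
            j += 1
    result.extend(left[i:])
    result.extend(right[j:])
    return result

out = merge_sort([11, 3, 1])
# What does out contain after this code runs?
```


merge_sort([11, 3, 1])
Split into [11] and [3, 1]
Left sorted: [11]
Right sorted: [1, 3]
Merge [11] and [1, 3]
= [1, 3, 11]
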